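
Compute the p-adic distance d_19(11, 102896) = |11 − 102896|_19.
d_19(11, 102896) = 1/6859

Step 1 — x − y = 11 − 102896 = -102885. Step 2 — v_19(-102885) = 3 (factor: -102885 = −(19^3 · 15); the sign does not affect v_p). Step 3 — |x − y|_19 = 19^{-3} = 1/6859.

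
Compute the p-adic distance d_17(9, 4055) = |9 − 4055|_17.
d_17(9, 4055) = 1/289

Step 1 — x − y = 9 − 4055 = -4046. Step 2 — v_17(-4046) = 2 (factor: -4046 = −(17^2 · 14); the sign does not affect v_p). Step 3 — |x − y|_17 = 17^{-2} = 1/289.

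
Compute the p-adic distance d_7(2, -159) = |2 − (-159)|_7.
d_7(2, -159) = 1/7

Step 1 — x − y = 2 − (-159) = 161. Step 2 — v_7(161) = 1 (factor: 161 = (7^1 · 23); the sign does not affect v_p). Step 3 — |x − y|_7 = 7^{-1} = 1/7.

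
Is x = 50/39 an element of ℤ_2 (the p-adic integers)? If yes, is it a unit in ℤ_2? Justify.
x ∈ ℤ_2 but not a unit; v_2(x) = 1 > 0

ℤ_2 = {x ∈ ℚ_2 : v_2(x) ≥ 0} and ℤ_2^× = {x ∈ ℤ_2 : v_2(x) = 0}. Here v_2(50/39) = v_2(num) − v_2(den) = 1; compare against these criteria.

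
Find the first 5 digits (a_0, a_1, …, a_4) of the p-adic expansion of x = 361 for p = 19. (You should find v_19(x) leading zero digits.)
(a_0, …, a_4) = (0, 0, 1, 0, 0)

v_19(361) = 2, so a_0 = ... = a_1 = 0. Factor out: x = 19^2 · u with u = 1 a unit in ℤ_19. Expand u iteratively via a_{v+i} = u_i mod 19, u_{i+1} = (u_i − a_{v+i})/19:
  u_0 = 1;  a_2 = 1;  u_1 = (u_0 − 1)/19 = 0
  u_1 = 0;  a_3 = 0;  u_2 = (u_1 − 0)/19 = 0
  u_2 = 0;  a_4 = 0;  u_3 = (u_2 − 0)/19 = 0
Digits: (0, 0, 1, 0, 0).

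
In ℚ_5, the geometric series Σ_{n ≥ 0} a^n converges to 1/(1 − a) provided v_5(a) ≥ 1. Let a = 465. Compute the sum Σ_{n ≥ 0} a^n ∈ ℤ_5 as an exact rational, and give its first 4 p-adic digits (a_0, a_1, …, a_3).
Σ a^n = 1/(1 − a) = -1/464;  first 4 digits = (1, 3, 2, 0)

v_5(a) = 1 ≥ 1, so the series converges in ℤ_5 to 1/(1 − a) = 1/(1 − 465) = -1/464. Expand this rational in ℤ_5: compute digits iteratively via d_i = x_i mod 5, x_{i+1} = (x_i − d_i)/5. The first 4 digits are (1, 3, 2, 0).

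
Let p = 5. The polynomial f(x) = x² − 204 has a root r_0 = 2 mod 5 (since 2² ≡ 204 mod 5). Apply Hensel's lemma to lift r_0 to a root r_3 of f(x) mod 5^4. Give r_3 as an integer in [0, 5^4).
r_3 = 52 (mod 625)

Hensel's recurrence: r_{i+1} = r_i − f(r_i)·(f′(r_i))^{-1} mod 5^{i+2}, with f′(x) = 2x. Iterate:
  r_0 = 2 (mod 5)
  r_1 = 2 (mod 25)
  r_2 = 52 (mod 125)
  r_3 = 52 (mod 625)
Final: r_3 = 52, and one checks f(r_3) ≡ 0 mod 5^4.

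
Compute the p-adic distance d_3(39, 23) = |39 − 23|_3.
d_3(39, 23) = 1

Step 1 — x − y = 39 − 23 = 16. Step 2 — v_3(16) = 0 (factor: 16 = (3^0 · 16); the sign does not affect v_p). Step 3 — |x − y|_3 = 3^{0} = 1.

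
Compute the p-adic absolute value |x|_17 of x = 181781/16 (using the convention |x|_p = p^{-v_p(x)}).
|181781/16|_17 = 1/4913

Step 1 — compute v_17(x) by factoring powers of 17 out of the numerator and denominator: v_17(181781/16) = 3. Step 2 — apply |x|_p = p^{-v_p(x)} = 17^{-3} = 1/4913.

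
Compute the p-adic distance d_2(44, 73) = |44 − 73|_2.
d_2(44, 73) = 1

Step 1 — x − y = 44 − 73 = -29. Step 2 — v_2(-29) = 0 (factor: -29 = −(2^0 · 29); the sign does not affect v_p). Step 3 — |x − y|_2 = 2^{0} = 1.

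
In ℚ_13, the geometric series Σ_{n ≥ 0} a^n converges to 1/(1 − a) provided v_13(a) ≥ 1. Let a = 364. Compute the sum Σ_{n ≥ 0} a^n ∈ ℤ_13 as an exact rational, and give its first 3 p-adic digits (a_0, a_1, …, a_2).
Σ a^n = 1/(1 − a) = -1/363;  first 3 digits = (1, 2, 6)

v_13(a) = 1 ≥ 1, so the series converges in ℤ_13 to 1/(1 − a) = 1/(1 − 364) = -1/363. Expand this rational in ℤ_13: compute digits iteratively via d_i = x_i mod 13, x_{i+1} = (x_i − d_i)/13. The first 3 digits are (1, 2, 6).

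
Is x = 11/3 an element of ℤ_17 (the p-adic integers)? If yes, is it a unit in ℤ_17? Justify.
x ∈ ℤ_17^× (unit); v_17(x) = 0

ℤ_17 = {x ∈ ℚ_17 : v_17(x) ≥ 0} and ℤ_17^× = {x ∈ ℤ_17 : v_17(x) = 0}. Here v_17(11/3) = v_17(num) − v_17(den) = 0; compare against these criteria.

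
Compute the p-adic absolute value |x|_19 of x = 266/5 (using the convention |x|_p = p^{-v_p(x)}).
|266/5|_19 = 1/19

Step 1 — compute v_19(x) by factoring powers of 19 out of the numerator and denominator: v_19(266/5) = 1. Step 2 — apply |x|_p = p^{-v_p(x)} = 19^{-1} = 1/19.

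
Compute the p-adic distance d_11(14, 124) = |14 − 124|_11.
d_11(14, 124) = 1/11

Step 1 — x − y = 14 − 124 = -110. Step 2 — v_11(-110) = 1 (factor: -110 = −(11^1 · 10); the sign does not affect v_p). Step 3 — |x − y|_11 = 11^{-1} = 1/11.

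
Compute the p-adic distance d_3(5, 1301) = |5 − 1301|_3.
d_3(5, 1301) = 1/81

Step 1 — x − y = 5 − 1301 = -1296. Step 2 — v_3(-1296) = 4 (factor: -1296 = −(3^4 · 16); the sign does not affect v_p). Step 3 — |x − y|_3 = 3^{-4} = 1/81.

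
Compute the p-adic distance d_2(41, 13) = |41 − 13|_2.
d_2(41, 13) = 1/4

Step 1 — x − y = 41 − 13 = 28. Step 2 — v_2(28) = 2 (factor: 28 = (2^2 · 7); the sign does not affect v_p). Step 3 — |x − y|_2 = 2^{-2} = 1/4.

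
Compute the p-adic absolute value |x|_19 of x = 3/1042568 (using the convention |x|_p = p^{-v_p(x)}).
|3/1042568|_19 = 130321

Step 1 — compute v_19(x) by factoring powers of 19 out of the numerator and denominator: v_19(3/1042568) = -4. Step 2 — apply |x|_p = p^{-v_p(x)} = 19^{4} = 130321.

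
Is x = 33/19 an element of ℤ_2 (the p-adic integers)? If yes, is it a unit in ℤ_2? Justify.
x ∈ ℤ_2^× (unit); v_2(x) = 0

ℤ_2 = {x ∈ ℚ_2 : v_2(x) ≥ 0} and ℤ_2^× = {x ∈ ℤ_2 : v_2(x) = 0}. Here v_2(33/19) = v_2(num) − v_2(den) = 0; compare against these criteria.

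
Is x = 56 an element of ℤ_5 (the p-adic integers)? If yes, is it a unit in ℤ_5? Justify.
x ∈ ℤ_5^× (unit); v_5(x) = 0

ℤ_5 = {x ∈ ℚ_5 : v_5(x) ≥ 0} and ℤ_5^× = {x ∈ ℤ_5 : v_5(x) = 0}. Here v_5(56) = v_5(num) − v_5(den) = 0; compare against these criteria.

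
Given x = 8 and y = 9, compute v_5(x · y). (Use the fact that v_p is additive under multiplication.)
v_5(72) = 0

v_p(x) = 0 (factor: 8 = 5^0 · 8); v_p(y) = 0 (factor: 9 = 5^0 · 9). Additivity: v_p(xy) = v_p(x) + v_p(y) = 0 + 0 = 0. (Direct check: xy = 72 = 5^0 · (72).)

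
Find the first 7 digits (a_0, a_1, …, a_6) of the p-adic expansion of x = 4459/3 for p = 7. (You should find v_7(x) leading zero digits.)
(a_0, …, a_6) = (0, 0, 0, 2, 5, 4, 4)

v_7(4459/3) = 3, so a_0 = ... = a_2 = 0. Factor out: x = 7^3 · u with u = 13/3 a unit in ℤ_7. Expand u iteratively via a_{v+i} = u_i mod 7, u_{i+1} = (u_i − a_{v+i})/7:
  u_0 = 13/3;  a_3 = 2;  u_1 = (u_0 − 2)/7 = 1/3
  u_1 = 1/3;  a_4 = 5;  u_2 = (u_1 − 5)/7 = -2/3
  u_2 = -2/3;  a_5 = 4;  u_3 = (u_2 − 4)/7 = -2/3
  u_3 = -2/3;  a_6 = 4;  u_4 = (u_3 − 4)/7 = -2/3
Digits: (0, 0, 0, 2, 5, 4, 4).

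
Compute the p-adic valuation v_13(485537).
v_13(485537) = 4

v_13(n) is the largest exponent k such that 13^k divides n. Factor out: 485537 = 13^4 · 17. (Sign doesn't affect v_p.) So v_13(485537) = 4.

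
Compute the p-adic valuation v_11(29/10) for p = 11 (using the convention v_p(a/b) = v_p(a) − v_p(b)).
v_11(29/10) = 0

Factor powers of 11 from the numerator and denominator of the reduced fraction: 29 = 11^0 · 29 and 10 = 11^0 · 10. Apply v_p(a/b) = v_p(a) − v_p(b): v_11(29/10) = 0 − 0 = 0.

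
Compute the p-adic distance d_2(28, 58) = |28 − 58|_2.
d_2(28, 58) = 1/2

Step 1 — x − y = 28 − 58 = -30. Step 2 — v_2(-30) = 1 (factor: -30 = −(2^1 · 15); the sign does not affect v_p). Step 3 — |x − y|_2 = 2^{-1} = 1/2.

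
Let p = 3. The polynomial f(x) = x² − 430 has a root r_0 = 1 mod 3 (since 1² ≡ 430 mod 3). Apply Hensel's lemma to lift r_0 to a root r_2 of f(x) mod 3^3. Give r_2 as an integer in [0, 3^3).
r_2 = 22 (mod 27)

Hensel's recurrence: r_{i+1} = r_i − f(r_i)·(f′(r_i))^{-1} mod 3^{i+2}, with f′(x) = 2x. Iterate:
  r_0 = 1 (mod 3)
  r_1 = 4 (mod 9)
  r_2 = 22 (mod 27)
Final: r_2 = 22, and one checks f(r_2) ≡ 0 mod 3^3.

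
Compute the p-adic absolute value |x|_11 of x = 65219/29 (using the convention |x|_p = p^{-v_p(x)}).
|65219/29|_11 = 1/1331

Step 1 — compute v_11(x) by factoring powers of 11 out of the numerator and denominator: v_11(65219/29) = 3. Step 2 — apply |x|_p = p^{-v_p(x)} = 11^{-3} = 1/1331.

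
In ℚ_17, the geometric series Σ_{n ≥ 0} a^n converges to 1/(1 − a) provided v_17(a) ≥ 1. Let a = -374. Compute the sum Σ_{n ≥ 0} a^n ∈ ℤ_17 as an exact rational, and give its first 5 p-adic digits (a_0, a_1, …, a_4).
Σ a^n = 1/(1 − a) = 1/375;  first 5 digits = (1, 12, 6, 5, 0)

v_17(a) = 1 ≥ 1, so the series converges in ℤ_17 to 1/(1 − a) = 1/(1 − (-374)) = 1/375. Expand this rational in ℤ_17: compute digits iteratively via d_i = x_i mod 17, x_{i+1} = (x_i − d_i)/17. The first 5 digits are (1, 12, 6, 5, 0).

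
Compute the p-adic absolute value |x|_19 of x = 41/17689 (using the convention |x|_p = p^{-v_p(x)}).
|41/17689|_19 = 361

Step 1 — compute v_19(x) by factoring powers of 19 out of the numerator and denominator: v_19(41/17689) = -2. Step 2 — apply |x|_p = p^{-v_p(x)} = 19^{2} = 361.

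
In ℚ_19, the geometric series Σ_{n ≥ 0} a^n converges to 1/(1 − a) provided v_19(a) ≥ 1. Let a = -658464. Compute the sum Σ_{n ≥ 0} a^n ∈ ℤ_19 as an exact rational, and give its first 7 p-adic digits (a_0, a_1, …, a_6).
Σ a^n = 1/(1 − a) = 1/658465;  first 7 digits = (1, 0, 0, 18, 13, 18, 0)

v_19(a) = 3 ≥ 1, so the series converges in ℤ_19 to 1/(1 − a) = 1/(1 − (-658464)) = 1/658465. Expand this rational in ℤ_19: compute digits iteratively via d_i = x_i mod 19, x_{i+1} = (x_i − d_i)/19. The first 7 digits are (1, 0, 0, 18, 13, 18, 0).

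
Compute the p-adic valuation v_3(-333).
v_3(-333) = 2

v_3(n) is the largest exponent k such that 3^k divides n. Factor out: -333 = -3^2 · 37. (Sign doesn't affect v_p.) So v_3(-333) = 2.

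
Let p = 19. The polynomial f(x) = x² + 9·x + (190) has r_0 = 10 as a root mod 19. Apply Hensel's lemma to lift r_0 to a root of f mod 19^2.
r_1 = 333 (mod 361)

Hensel: r_{i+1} = r_i − f(r_i)·(f′(r_i))^{-1} mod 19^{i+2}, f′(x) = 2x + 9. Iterate:
  r_0 = 10 (mod 19)
  r_1 = 333 (mod 361)
Final: r = 333 satisfies f(r) ≡ 0 mod 19^2.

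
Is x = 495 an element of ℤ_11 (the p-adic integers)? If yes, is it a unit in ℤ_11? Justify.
x ∈ ℤ_11 but not a unit; v_11(x) = 1 > 0

ℤ_11 = {x ∈ ℚ_11 : v_11(x) ≥ 0} and ℤ_11^× = {x ∈ ℤ_11 : v_11(x) = 0}. Here v_11(495) = v_11(num) − v_11(den) = 1; compare against these criteria.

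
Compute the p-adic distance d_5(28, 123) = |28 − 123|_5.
d_5(28, 123) = 1/5

Step 1 — x − y = 28 − 123 = -95. Step 2 — v_5(-95) = 1 (factor: -95 = −(5^1 · 19); the sign does not affect v_p). Step 3 — |x − y|_5 = 5^{-1} = 1/5.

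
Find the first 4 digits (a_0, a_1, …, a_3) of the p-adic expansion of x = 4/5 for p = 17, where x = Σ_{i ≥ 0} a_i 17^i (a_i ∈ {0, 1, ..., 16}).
(a_0, …, a_3) = (11, 13, 6, 3)

v_17(4/5) = 0 (numerator and denominator both coprime to 17), so x ∈ ℤ_17^×. Compute digits iteratively via a_i = x_i mod 17, x_{i+1} = (x_i − a_i)/17, with x_0 = x:
  x_0 = 4/5;  a_0 = 11;  x_1 = (x_0 − 11)/17 = -3/5
  x_1 = -3/5;  a_1 = 13;  x_2 = (x_1 − 13)/17 = -4/5
  x_2 = -4/5;  a_2 = 6;  x_3 = (x_2 − 6)/17 = -2/5
  x_3 = -2/5;  a_3 = 3;  x_4 = (x_3 − 3)/17 = -1/5
Digits: (11, 13, 6, 3).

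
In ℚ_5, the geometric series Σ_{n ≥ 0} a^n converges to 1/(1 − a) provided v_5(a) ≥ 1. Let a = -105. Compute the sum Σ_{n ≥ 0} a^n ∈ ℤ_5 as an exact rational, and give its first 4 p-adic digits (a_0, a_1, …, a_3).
Σ a^n = 1/(1 − a) = 1/106;  first 4 digits = (1, 4, 1, 1)

v_5(a) = 1 ≥ 1, so the series converges in ℤ_5 to 1/(1 − a) = 1/(1 − (-105)) = 1/106. Expand this rational in ℤ_5: compute digits iteratively via d_i = x_i mod 5, x_{i+1} = (x_i − d_i)/5. The first 4 digits are (1, 4, 1, 1).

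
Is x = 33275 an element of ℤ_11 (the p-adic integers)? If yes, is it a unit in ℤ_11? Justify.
x ∈ ℤ_11 but not a unit; v_11(x) = 3 > 0

ℤ_11 = {x ∈ ℚ_11 : v_11(x) ≥ 0} and ℤ_11^× = {x ∈ ℤ_11 : v_11(x) = 0}. Here v_11(33275) = v_11(num) − v_11(den) = 3; compare against these criteria.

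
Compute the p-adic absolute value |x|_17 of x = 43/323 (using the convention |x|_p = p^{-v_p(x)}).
|43/323|_17 = 17

Step 1 — compute v_17(x) by factoring powers of 17 out of the numerator and denominator: v_17(43/323) = -1. Step 2 — apply |x|_p = p^{-v_p(x)} = 17^{1} = 17.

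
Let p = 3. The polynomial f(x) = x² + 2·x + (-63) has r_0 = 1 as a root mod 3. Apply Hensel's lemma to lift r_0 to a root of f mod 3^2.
r_1 = 7 (mod 9)

Hensel: r_{i+1} = r_i − f(r_i)·(f′(r_i))^{-1} mod 3^{i+2}, f′(x) = 2x + 2. Iterate:
  r_0 = 1 (mod 3)
  r_1 = 7 (mod 9)
Final: r = 7 satisfies f(r) ≡ 0 mod 3^2.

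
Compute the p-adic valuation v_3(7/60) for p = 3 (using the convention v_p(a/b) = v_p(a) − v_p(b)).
v_3(7/60) = -1

Factor powers of 3 from the numerator and denominator of the reduced fraction: 7 = 3^0 · 7 and 60 = 3^1 · 20. Apply v_p(a/b) = v_p(a) − v_p(b): v_3(7/60) = 0 − 1 = -1.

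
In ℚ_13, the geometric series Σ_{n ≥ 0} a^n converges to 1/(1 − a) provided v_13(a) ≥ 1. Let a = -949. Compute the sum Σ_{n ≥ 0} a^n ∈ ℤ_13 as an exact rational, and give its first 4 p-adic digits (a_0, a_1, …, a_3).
Σ a^n = 1/(1 − a) = 1/950;  first 4 digits = (1, 5, 6, 1)

v_13(a) = 1 ≥ 1, so the series converges in ℤ_13 to 1/(1 − a) = 1/(1 − (-949)) = 1/950. Expand this rational in ℤ_13: compute digits iteratively via d_i = x_i mod 13, x_{i+1} = (x_i − d_i)/13. The first 4 digits are (1, 5, 6, 1).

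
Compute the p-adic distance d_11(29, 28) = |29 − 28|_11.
d_11(29, 28) = 1

Step 1 — x − y = 29 − 28 = 1. Step 2 — v_11(1) = 0 (factor: 1 = (11^0 · 1); the sign does not affect v_p). Step 3 — |x − y|_11 = 11^{0} = 1.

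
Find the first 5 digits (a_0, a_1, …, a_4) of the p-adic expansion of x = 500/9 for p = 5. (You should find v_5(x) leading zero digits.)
(a_0, …, a_4) = (0, 0, 0, 1, 1)

v_5(500/9) = 3, so a_0 = ... = a_2 = 0. Factor out: x = 5^3 · u with u = 4/9 a unit in ℤ_5. Expand u iteratively via a_{v+i} = u_i mod 5, u_{i+1} = (u_i − a_{v+i})/5:
  u_0 = 4/9;  a_3 = 1;  u_1 = (u_0 − 1)/5 = -1/9
  u_1 = -1/9;  a_4 = 1;  u_2 = (u_1 − 1)/5 = -2/9
Digits: (0, 0, 0, 1, 1).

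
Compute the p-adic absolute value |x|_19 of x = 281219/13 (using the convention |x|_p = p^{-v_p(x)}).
|281219/13|_19 = 1/6859

Step 1 — compute v_19(x) by factoring powers of 19 out of the numerator and denominator: v_19(281219/13) = 3. Step 2 — apply |x|_p = p^{-v_p(x)} = 19^{-3} = 1/6859.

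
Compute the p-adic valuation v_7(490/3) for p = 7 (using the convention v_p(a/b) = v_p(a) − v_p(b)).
v_7(490/3) = 2

Factor powers of 7 from the numerator and denominator of the reduced fraction: 490 = 7^2 · 10 and 3 = 7^0 · 3. Apply v_p(a/b) = v_p(a) − v_p(b): v_7(490/3) = 2 − 0 = 2.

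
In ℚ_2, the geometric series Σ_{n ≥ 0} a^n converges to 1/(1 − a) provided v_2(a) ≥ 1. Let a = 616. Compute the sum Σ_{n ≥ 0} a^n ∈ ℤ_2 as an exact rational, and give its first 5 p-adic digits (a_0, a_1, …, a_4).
Σ a^n = 1/(1 − a) = -1/615;  first 5 digits = (1, 0, 0, 1, 0)

v_2(a) = 3 ≥ 1, so the series converges in ℤ_2 to 1/(1 − a) = 1/(1 − 616) = -1/615. Expand this rational in ℤ_2: compute digits iteratively via d_i = x_i mod 2, x_{i+1} = (x_i − d_i)/2. The first 5 digits are (1, 0, 0, 1, 0).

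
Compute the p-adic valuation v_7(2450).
v_7(2450) = 2

v_7(n) is the largest exponent k such that 7^k divides n. Factor out: 2450 = 7^2 · 50. (Sign doesn't affect v_p.) So v_7(2450) = 2.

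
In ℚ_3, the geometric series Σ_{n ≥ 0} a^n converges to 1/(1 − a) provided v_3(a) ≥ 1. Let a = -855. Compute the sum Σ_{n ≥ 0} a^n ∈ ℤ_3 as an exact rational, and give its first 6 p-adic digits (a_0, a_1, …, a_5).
Σ a^n = 1/(1 − a) = 1/856;  first 6 digits = (1, 0, 1, 1, 2, 1)

v_3(a) = 2 ≥ 1, so the series converges in ℤ_3 to 1/(1 − a) = 1/(1 − (-855)) = 1/856. Expand this rational in ℤ_3: compute digits iteratively via d_i = x_i mod 3, x_{i+1} = (x_i − d_i)/3. The first 6 digits are (1, 0, 1, 1, 2, 1).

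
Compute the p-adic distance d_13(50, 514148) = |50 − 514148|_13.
d_13(50, 514148) = 1/28561

Step 1 — x − y = 50 − 514148 = -514098. Step 2 — v_13(-514098) = 4 (factor: -514098 = −(13^4 · 18); the sign does not affect v_p). Step 3 — |x − y|_13 = 13^{-4} = 1/28561.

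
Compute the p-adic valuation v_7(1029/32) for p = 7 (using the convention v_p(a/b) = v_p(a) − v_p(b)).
v_7(1029/32) = 3

Factor powers of 7 from the numerator and denominator of the reduced fraction: 1029 = 7^3 · 3 and 32 = 7^0 · 32. Apply v_p(a/b) = v_p(a) − v_p(b): v_7(1029/32) = 3 − 0 = 3.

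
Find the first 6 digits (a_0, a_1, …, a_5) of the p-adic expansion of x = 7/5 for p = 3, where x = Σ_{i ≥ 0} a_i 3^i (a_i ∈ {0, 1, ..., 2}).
(a_0, …, a_5) = (2, 1, 2, 1, 0, 1)

v_3(7/5) = 0 (numerator and denominator both coprime to 3), so x ∈ ℤ_3^×. Compute digits iteratively via a_i = x_i mod 3, x_{i+1} = (x_i − a_i)/3, with x_0 = x:
  x_0 = 7/5;  a_0 = 2;  x_1 = (x_0 − 2)/3 = -1/5
  x_1 = -1/5;  a_1 = 1;  x_2 = (x_1 − 1)/3 = -2/5
  x_2 = -2/5;  a_2 = 2;  x_3 = (x_2 − 2)/3 = -4/5
  x_3 = -4/5;  a_3 = 1;  x_4 = (x_3 − 1)/3 = -3/5
  x_4 = -3/5;  a_4 = 0;  x_5 = (x_4 − 0)/3 = -1/5
  x_5 = -1/5;  a_5 = 1;  x_6 = (x_5 − 1)/3 = -2/5
Digits: (2, 1, 2, 1, 0, 1).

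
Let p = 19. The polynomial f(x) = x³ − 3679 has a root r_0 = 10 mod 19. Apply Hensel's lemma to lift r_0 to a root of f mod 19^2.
r_1 = 333 (mod 361)

Hensel: r_{i+1} = r_i − f(r_i)/f′(r_i) mod 19^{i+2}, where f′(x) = 3x². Iterate:
  r_0 = 10 (mod 19)
  r_1 = 333 (mod 361)
Final: r = 333 with f(r) ≡ 0 mod 19^2.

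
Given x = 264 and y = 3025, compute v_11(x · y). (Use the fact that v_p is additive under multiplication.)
v_11(798600) = 3

v_p(x) = 1 (factor: 264 = 11^1 · 24); v_p(y) = 2 (factor: 3025 = 11^2 · 25). Additivity: v_p(xy) = v_p(x) + v_p(y) = 1 + 2 = 3. (Direct check: xy = 798600 = 11^3 · (600).)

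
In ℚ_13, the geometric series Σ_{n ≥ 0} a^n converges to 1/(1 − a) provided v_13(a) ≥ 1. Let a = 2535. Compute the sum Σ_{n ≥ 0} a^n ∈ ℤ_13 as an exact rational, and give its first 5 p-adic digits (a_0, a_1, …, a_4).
Σ a^n = 1/(1 − a) = -1/2534;  first 5 digits = (1, 0, 2, 1, 4)

v_13(a) = 2 ≥ 1, so the series converges in ℤ_13 to 1/(1 − a) = 1/(1 − 2535) = -1/2534. Expand this rational in ℤ_13: compute digits iteratively via d_i = x_i mod 13, x_{i+1} = (x_i − d_i)/13. The first 5 digits are (1, 0, 2, 1, 4).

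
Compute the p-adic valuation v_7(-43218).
v_7(-43218) = 4

v_7(n) is the largest exponent k such that 7^k divides n. Factor out: -43218 = -7^4 · 18. (Sign doesn't affect v_p.) So v_7(-43218) = 4.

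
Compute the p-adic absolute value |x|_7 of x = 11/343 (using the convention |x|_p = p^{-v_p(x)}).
|11/343|_7 = 343

Step 1 — compute v_7(x) by factoring powers of 7 out of the numerator and denominator: v_7(11/343) = -3. Step 2 — apply |x|_p = p^{-v_p(x)} = 7^{3} = 343.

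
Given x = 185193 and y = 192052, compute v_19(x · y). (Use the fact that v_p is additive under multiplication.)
v_19(35566686036) = 6

v_p(x) = 3 (factor: 185193 = 19^3 · 27); v_p(y) = 3 (factor: 192052 = 19^3 · 28). Additivity: v_p(xy) = v_p(x) + v_p(y) = 3 + 3 = 6. (Direct check: xy = 35566686036 = 19^6 · (756).)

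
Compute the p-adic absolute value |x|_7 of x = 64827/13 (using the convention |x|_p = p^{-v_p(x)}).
|64827/13|_7 = 1/2401

Step 1 — compute v_7(x) by factoring powers of 7 out of the numerator and denominator: v_7(64827/13) = 4. Step 2 — apply |x|_p = p^{-v_p(x)} = 7^{-4} = 1/2401.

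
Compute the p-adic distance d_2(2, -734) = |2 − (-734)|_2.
d_2(2, -734) = 1/32

Step 1 — x − y = 2 − (-734) = 736. Step 2 — v_2(736) = 5 (factor: 736 = (2^5 · 23); the sign does not affect v_p). Step 3 — |x − y|_2 = 2^{-5} = 1/32.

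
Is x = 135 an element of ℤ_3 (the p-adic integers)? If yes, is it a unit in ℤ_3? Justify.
x ∈ ℤ_3 but not a unit; v_3(x) = 3 > 0

ℤ_3 = {x ∈ ℚ_3 : v_3(x) ≥ 0} and ℤ_3^× = {x ∈ ℤ_3 : v_3(x) = 0}. Here v_3(135) = v_3(num) − v_3(den) = 3; compare against these criteria.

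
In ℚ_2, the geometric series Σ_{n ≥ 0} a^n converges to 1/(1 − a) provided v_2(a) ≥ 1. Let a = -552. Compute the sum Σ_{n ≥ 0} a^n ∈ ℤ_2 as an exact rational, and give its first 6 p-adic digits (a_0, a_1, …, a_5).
Σ a^n = 1/(1 − a) = 1/553;  first 6 digits = (1, 0, 0, 1, 1, 0)

v_2(a) = 3 ≥ 1, so the series converges in ℤ_2 to 1/(1 − a) = 1/(1 − (-552)) = 1/553. Expand this rational in ℤ_2: compute digits iteratively via d_i = x_i mod 2, x_{i+1} = (x_i − d_i)/2. The first 6 digits are (1, 0, 0, 1, 1, 0).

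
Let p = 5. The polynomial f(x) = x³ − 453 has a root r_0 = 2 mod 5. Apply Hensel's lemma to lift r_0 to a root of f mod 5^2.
r_1 = 12 (mod 25)

Hensel: r_{i+1} = r_i − f(r_i)/f′(r_i) mod 5^{i+2}, where f′(x) = 3x². Iterate:
  r_0 = 2 (mod 5)
  r_1 = 12 (mod 25)
Final: r = 12 with f(r) ≡ 0 mod 5^2.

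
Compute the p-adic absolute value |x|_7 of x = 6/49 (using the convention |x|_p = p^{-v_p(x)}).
|6/49|_7 = 49

Step 1 — compute v_7(x) by factoring powers of 7 out of the numerator and denominator: v_7(6/49) = -2. Step 2 — apply |x|_p = p^{-v_p(x)} = 7^{2} = 49.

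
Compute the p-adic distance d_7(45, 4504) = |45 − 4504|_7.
d_7(45, 4504) = 1/343

Step 1 — x − y = 45 − 4504 = -4459. Step 2 — v_7(-4459) = 3 (factor: -4459 = −(7^3 · 13); the sign does not affect v_p). Step 3 — |x − y|_7 = 7^{-3} = 1/343.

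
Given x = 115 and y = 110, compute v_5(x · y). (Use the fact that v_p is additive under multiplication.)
v_5(12650) = 2

v_p(x) = 1 (factor: 115 = 5^1 · 23); v_p(y) = 1 (factor: 110 = 5^1 · 22). Additivity: v_p(xy) = v_p(x) + v_p(y) = 1 + 1 = 2. (Direct check: xy = 12650 = 5^2 · (506).)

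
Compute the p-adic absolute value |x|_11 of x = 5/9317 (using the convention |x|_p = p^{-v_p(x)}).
|5/9317|_11 = 1331

Step 1 — compute v_11(x) by factoring powers of 11 out of the numerator and denominator: v_11(5/9317) = -3. Step 2 — apply |x|_p = p^{-v_p(x)} = 11^{3} = 1331.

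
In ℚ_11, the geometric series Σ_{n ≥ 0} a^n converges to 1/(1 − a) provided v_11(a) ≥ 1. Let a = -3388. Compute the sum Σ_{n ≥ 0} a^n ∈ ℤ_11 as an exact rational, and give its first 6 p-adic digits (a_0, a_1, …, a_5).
Σ a^n = 1/(1 − a) = 1/3389;  first 6 digits = (1, 0, 5, 8, 2, 5)

v_11(a) = 2 ≥ 1, so the series converges in ℤ_11 to 1/(1 − a) = 1/(1 − (-3388)) = 1/3389. Expand this rational in ℤ_11: compute digits iteratively via d_i = x_i mod 11, x_{i+1} = (x_i − d_i)/11. The first 6 digits are (1, 0, 5, 8, 2, 5).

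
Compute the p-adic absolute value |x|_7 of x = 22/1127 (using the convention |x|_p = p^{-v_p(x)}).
|22/1127|_7 = 49

Step 1 — compute v_7(x) by factoring powers of 7 out of the numerator and denominator: v_7(22/1127) = -2. Step 2 — apply |x|_p = p^{-v_p(x)} = 7^{2} = 49.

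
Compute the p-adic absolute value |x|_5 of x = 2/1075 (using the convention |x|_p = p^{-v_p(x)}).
|2/1075|_5 = 25

Step 1 — compute v_5(x) by factoring powers of 5 out of the numerator and denominator: v_5(2/1075) = -2. Step 2 — apply |x|_p = p^{-v_p(x)} = 5^{2} = 25.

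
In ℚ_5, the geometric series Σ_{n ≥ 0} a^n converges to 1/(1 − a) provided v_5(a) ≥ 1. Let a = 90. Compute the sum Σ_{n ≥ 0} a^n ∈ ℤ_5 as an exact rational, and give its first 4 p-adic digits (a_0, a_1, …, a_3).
Σ a^n = 1/(1 − a) = -1/89;  first 4 digits = (1, 3, 2, 2)

v_5(a) = 1 ≥ 1, so the series converges in ℤ_5 to 1/(1 − a) = 1/(1 − 90) = -1/89. Expand this rational in ℤ_5: compute digits iteratively via d_i = x_i mod 5, x_{i+1} = (x_i − d_i)/5. The first 4 digits are (1, 3, 2, 2).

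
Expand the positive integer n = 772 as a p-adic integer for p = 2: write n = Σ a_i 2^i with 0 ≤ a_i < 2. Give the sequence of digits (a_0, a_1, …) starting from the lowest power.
(a_0, a_1, …) = (0, 0, 1, 0, 0, 0, 0, 0, 1, 1)

Repeated division by 2 gives the digits low-to-high: 772 = 1·2^2 + 1·2^8 + 1·2^9. Digit sequence: (0, 0, 1, 0, 0, 0, 0, 0, 1, 1).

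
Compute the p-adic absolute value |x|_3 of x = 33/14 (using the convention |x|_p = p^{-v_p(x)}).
|33/14|_3 = 1/3

Step 1 — compute v_3(x) by factoring powers of 3 out of the numerator and denominator: v_3(33/14) = 1. Step 2 — apply |x|_p = p^{-v_p(x)} = 3^{-1} = 1/3.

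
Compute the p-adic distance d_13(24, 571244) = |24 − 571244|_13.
d_13(24, 571244) = 1/28561

Step 1 — x − y = 24 − 571244 = -571220. Step 2 — v_13(-571220) = 4 (factor: -571220 = −(13^4 · 20); the sign does not affect v_p). Step 3 — |x − y|_13 = 13^{-4} = 1/28561.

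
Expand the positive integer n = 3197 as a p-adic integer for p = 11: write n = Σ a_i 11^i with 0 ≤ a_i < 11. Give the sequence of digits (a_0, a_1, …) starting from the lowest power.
(a_0, a_1, …) = (7, 4, 4, 2)

Repeated division by 11 gives the digits low-to-high: 3197 = 7 + 4·11^1 + 4·11^2 + 2·11^3. Digit sequence: (7, 4, 4, 2).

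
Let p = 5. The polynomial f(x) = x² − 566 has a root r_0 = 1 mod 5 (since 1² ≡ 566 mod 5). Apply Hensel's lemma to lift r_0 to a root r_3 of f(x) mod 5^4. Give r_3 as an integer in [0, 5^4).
r_3 = 396 (mod 625)

Hensel's recurrence: r_{i+1} = r_i − f(r_i)·(f′(r_i))^{-1} mod 5^{i+2}, with f′(x) = 2x. Iterate:
  r_0 = 1 (mod 5)
  r_1 = 21 (mod 25)
  r_2 = 21 (mod 125)
  r_3 = 396 (mod 625)
Final: r_3 = 396, and one checks f(r_3) ≡ 0 mod 5^4.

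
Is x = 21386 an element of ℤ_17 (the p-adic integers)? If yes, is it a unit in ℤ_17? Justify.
x ∈ ℤ_17 but not a unit; v_17(x) = 2 > 0

ℤ_17 = {x ∈ ℚ_17 : v_17(x) ≥ 0} and ℤ_17^× = {x ∈ ℤ_17 : v_17(x) = 0}. Here v_17(21386) = v_17(num) − v_17(den) = 2; compare against these criteria.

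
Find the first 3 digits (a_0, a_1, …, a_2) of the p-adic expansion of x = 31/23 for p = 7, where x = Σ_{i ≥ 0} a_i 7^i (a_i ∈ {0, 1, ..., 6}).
(a_0, …, a_2) = (5, 1, 1)

v_7(31/23) = 0 (numerator and denominator both coprime to 7), so x ∈ ℤ_7^×. Compute digits iteratively via a_i = x_i mod 7, x_{i+1} = (x_i − a_i)/7, with x_0 = x:
  x_0 = 31/23;  a_0 = 5;  x_1 = (x_0 − 5)/7 = -12/23
  x_1 = -12/23;  a_1 = 1;  x_2 = (x_1 − 1)/7 = -5/23
  x_2 = -5/23;  a_2 = 1;  x_3 = (x_2 − 1)/7 = -4/23
Digits: (5, 1, 1).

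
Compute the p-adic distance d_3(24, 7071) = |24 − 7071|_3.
d_3(24, 7071) = 1/243

Step 1 — x − y = 24 − 7071 = -7047. Step 2 — v_3(-7047) = 5 (factor: -7047 = −(3^5 · 29); the sign does not affect v_p). Step 3 — |x − y|_3 = 3^{-5} = 1/243.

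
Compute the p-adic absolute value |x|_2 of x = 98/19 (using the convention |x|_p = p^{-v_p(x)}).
|98/19|_2 = 1/2

Step 1 — compute v_2(x) by factoring powers of 2 out of the numerator and denominator: v_2(98/19) = 1. Step 2 — apply |x|_p = p^{-v_p(x)} = 2^{-1} = 1/2.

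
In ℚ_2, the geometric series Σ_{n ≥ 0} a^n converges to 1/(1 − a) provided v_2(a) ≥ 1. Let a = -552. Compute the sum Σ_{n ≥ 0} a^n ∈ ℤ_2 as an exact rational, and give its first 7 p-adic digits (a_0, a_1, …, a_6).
Σ a^n = 1/(1 − a) = 1/553;  first 7 digits = (1, 0, 0, 1, 1, 0, 0)

v_2(a) = 3 ≥ 1, so the series converges in ℤ_2 to 1/(1 − a) = 1/(1 − (-552)) = 1/553. Expand this rational in ℤ_2: compute digits iteratively via d_i = x_i mod 2, x_{i+1} = (x_i − d_i)/2. The first 7 digits are (1, 0, 0, 1, 1, 0, 0).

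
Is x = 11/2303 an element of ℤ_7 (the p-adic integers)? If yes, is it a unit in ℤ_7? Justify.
x ∉ ℤ_7 (v_7(x) = -2 < 0)

ℤ_7 = {x ∈ ℚ_7 : v_7(x) ≥ 0} and ℤ_7^× = {x ∈ ℤ_7 : v_7(x) = 0}. Here v_7(11/2303) = v_7(num) − v_7(den) = -2; compare against these criteria.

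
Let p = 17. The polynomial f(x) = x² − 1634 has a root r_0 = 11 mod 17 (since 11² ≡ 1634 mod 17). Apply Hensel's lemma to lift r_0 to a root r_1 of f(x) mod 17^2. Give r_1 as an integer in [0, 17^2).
r_1 = 198 (mod 289)

Hensel's recurrence: r_{i+1} = r_i − f(r_i)·(f′(r_i))^{-1} mod 17^{i+2}, with f′(x) = 2x. Iterate:
  r_0 = 11 (mod 17)
  r_1 = 198 (mod 289)
Final: r_1 = 198, and one checks f(r_1) ≡ 0 mod 17^2.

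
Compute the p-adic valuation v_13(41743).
v_13(41743) = 3

v_13(n) is the largest exponent k such that 13^k divides n. Factor out: 41743 = 13^3 · 19. (Sign doesn't affect v_p.) So v_13(41743) = 3.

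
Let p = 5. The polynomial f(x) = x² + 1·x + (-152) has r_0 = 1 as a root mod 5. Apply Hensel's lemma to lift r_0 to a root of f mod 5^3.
r_2 = 51 (mod 125)

Hensel: r_{i+1} = r_i − f(r_i)·(f′(r_i))^{-1} mod 5^{i+2}, f′(x) = 2x + 1. Iterate:
  r_0 = 1 (mod 5)
  r_1 = 1 (mod 25)
  r_2 = 51 (mod 125)
Final: r = 51 satisfies f(r) ≡ 0 mod 5^3.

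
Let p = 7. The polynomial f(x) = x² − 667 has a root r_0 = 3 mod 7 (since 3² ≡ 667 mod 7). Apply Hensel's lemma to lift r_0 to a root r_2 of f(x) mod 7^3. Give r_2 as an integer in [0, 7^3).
r_2 = 325 (mod 343)

Hensel's recurrence: r_{i+1} = r_i − f(r_i)·(f′(r_i))^{-1} mod 7^{i+2}, with f′(x) = 2x. Iterate:
  r_0 = 3 (mod 7)
  r_1 = 31 (mod 49)
  r_2 = 325 (mod 343)
Final: r_2 = 325, and one checks f(r_2) ≡ 0 mod 7^3.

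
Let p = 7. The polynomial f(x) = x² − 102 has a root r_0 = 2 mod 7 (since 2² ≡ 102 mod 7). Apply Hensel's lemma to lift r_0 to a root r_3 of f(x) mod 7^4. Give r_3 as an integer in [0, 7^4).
r_3 = 1227 (mod 2401)

Hensel's recurrence: r_{i+1} = r_i − f(r_i)·(f′(r_i))^{-1} mod 7^{i+2}, with f′(x) = 2x. Iterate:
  r_0 = 2 (mod 7)
  r_1 = 2 (mod 49)
  r_2 = 198 (mod 343)
  r_3 = 1227 (mod 2401)
Final: r_3 = 1227, and one checks f(r_3) ≡ 0 mod 7^4.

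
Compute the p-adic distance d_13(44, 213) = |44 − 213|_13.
d_13(44, 213) = 1/169

Step 1 — x − y = 44 − 213 = -169. Step 2 — v_13(-169) = 2 (factor: -169 = −(13^2 · 1); the sign does not affect v_p). Step 3 — |x − y|_13 = 13^{-2} = 1/169.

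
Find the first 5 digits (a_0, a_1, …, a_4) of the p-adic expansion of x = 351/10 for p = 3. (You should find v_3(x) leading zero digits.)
(a_0, …, a_4) = (0, 0, 0, 1, 1)

v_3(351/10) = 3, so a_0 = ... = a_2 = 0. Factor out: x = 3^3 · u with u = 13/10 a unit in ℤ_3. Expand u iteratively via a_{v+i} = u_i mod 3, u_{i+1} = (u_i − a_{v+i})/3:
  u_0 = 13/10;  a_3 = 1;  u_1 = (u_0 − 1)/3 = 1/10
  u_1 = 1/10;  a_4 = 1;  u_2 = (u_1 − 1)/3 = -3/10
Digits: (0, 0, 0, 1, 1).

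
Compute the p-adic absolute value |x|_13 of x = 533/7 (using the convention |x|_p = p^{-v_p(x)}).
|533/7|_13 = 1/13

Step 1 — compute v_13(x) by factoring powers of 13 out of the numerator and denominator: v_13(533/7) = 1. Step 2 — apply |x|_p = p^{-v_p(x)} = 13^{-1} = 1/13.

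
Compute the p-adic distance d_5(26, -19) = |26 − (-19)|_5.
d_5(26, -19) = 1/5

Step 1 — x − y = 26 − (-19) = 45. Step 2 — v_5(45) = 1 (factor: 45 = (5^1 · 9); the sign does not affect v_p). Step 3 — |x − y|_5 = 5^{-1} = 1/5.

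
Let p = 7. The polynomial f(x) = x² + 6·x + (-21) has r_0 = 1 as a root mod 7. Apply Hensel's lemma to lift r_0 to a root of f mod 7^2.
r_1 = 15 (mod 49)

Hensel: r_{i+1} = r_i − f(r_i)·(f′(r_i))^{-1} mod 7^{i+2}, f′(x) = 2x + 6. Iterate:
  r_0 = 1 (mod 7)
  r_1 = 15 (mod 49)
Final: r = 15 satisfies f(r) ≡ 0 mod 7^2.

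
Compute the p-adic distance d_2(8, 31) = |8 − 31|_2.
d_2(8, 31) = 1

Step 1 — x − y = 8 − 31 = -23. Step 2 — v_2(-23) = 0 (factor: -23 = −(2^0 · 23); the sign does not affect v_p). Step 3 — |x − y|_2 = 2^{0} = 1.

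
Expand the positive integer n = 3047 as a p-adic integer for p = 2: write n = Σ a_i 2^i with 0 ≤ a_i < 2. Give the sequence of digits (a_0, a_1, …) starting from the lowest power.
(a_0, a_1, …) = (1, 1, 1, 0, 0, 1, 1, 1, 1, 1, 0, 1)

Repeated division by 2 gives the digits low-to-high: 3047 = 1 + 1·2^1 + 1·2^2 + 1·2^5 + 1·2^6 + 1·2^7 + 1·2^8 + 1·2^9 + 1·2^11. Digit sequence: (1, 1, 1, 0, 0, 1, 1, 1, 1, 1, 0, 1).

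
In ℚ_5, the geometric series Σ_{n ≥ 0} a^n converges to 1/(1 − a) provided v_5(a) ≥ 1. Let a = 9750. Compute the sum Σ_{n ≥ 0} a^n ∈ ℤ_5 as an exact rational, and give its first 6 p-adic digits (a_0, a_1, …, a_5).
Σ a^n = 1/(1 − a) = -1/9749;  first 6 digits = (1, 0, 0, 3, 0, 3)

v_5(a) = 3 ≥ 1, so the series converges in ℤ_5 to 1/(1 − a) = 1/(1 − 9750) = -1/9749. Expand this rational in ℤ_5: compute digits iteratively via d_i = x_i mod 5, x_{i+1} = (x_i − d_i)/5. The first 6 digits are (1, 0, 0, 3, 0, 3).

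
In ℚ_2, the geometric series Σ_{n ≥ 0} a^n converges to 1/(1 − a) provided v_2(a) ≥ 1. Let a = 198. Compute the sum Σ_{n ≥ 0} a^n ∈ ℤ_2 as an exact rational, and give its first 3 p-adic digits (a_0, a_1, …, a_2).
Σ a^n = 1/(1 − a) = -1/197;  first 3 digits = (1, 1, 0)

v_2(a) = 1 ≥ 1, so the series converges in ℤ_2 to 1/(1 − a) = 1/(1 − 198) = -1/197. Expand this rational in ℤ_2: compute digits iteratively via d_i = x_i mod 2, x_{i+1} = (x_i − d_i)/2. The first 3 digits are (1, 1, 0).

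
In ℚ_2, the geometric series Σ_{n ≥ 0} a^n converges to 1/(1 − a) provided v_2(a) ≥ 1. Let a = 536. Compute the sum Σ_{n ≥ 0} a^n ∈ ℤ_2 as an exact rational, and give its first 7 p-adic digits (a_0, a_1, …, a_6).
Σ a^n = 1/(1 − a) = -1/535;  first 7 digits = (1, 0, 0, 1, 1, 0, 1)

v_2(a) = 3 ≥ 1, so the series converges in ℤ_2 to 1/(1 − a) = 1/(1 − 536) = -1/535. Expand this rational in ℤ_2: compute digits iteratively via d_i = x_i mod 2, x_{i+1} = (x_i − d_i)/2. The first 7 digits are (1, 0, 0, 1, 1, 0, 1).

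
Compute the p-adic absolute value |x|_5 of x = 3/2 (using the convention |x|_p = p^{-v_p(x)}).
|3/2|_5 = 1

Step 1 — compute v_5(x) by factoring powers of 5 out of the numerator and denominator: v_5(3/2) = 0. Step 2 — apply |x|_p = p^{-v_p(x)} = 5^{0} = 1.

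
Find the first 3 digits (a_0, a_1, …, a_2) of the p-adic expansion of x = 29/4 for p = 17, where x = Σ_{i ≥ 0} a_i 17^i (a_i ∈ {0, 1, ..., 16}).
(a_0, …, a_2) = (3, 13, 12)

v_17(29/4) = 0 (numerator and denominator both coprime to 17), so x ∈ ℤ_17^×. Compute digits iteratively via a_i = x_i mod 17, x_{i+1} = (x_i − a_i)/17, with x_0 = x:
  x_0 = 29/4;  a_0 = 3;  x_1 = (x_0 − 3)/17 = 1/4
  x_1 = 1/4;  a_1 = 13;  x_2 = (x_1 − 13)/17 = -3/4
  x_2 = -3/4;  a_2 = 12;  x_3 = (x_2 − 12)/17 = -3/4
Digits: (3, 13, 12).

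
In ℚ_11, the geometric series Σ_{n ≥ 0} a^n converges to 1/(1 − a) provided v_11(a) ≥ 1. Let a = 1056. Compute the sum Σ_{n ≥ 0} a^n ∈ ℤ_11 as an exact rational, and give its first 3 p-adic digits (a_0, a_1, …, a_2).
Σ a^n = 1/(1 − a) = -1/1055;  first 3 digits = (1, 8, 6)

v_11(a) = 1 ≥ 1, so the series converges in ℤ_11 to 1/(1 − a) = 1/(1 − 1056) = -1/1055. Expand this rational in ℤ_11: compute digits iteratively via d_i = x_i mod 11, x_{i+1} = (x_i − d_i)/11. The first 3 digits are (1, 8, 6).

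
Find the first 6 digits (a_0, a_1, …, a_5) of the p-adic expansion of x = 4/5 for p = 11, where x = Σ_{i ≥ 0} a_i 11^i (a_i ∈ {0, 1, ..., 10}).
(a_0, …, a_5) = (3, 2, 2, 2, 2, 2)

v_11(4/5) = 0 (numerator and denominator both coprime to 11), so x ∈ ℤ_11^×. Compute digits iteratively via a_i = x_i mod 11, x_{i+1} = (x_i − a_i)/11, with x_0 = x:
  x_0 = 4/5;  a_0 = 3;  x_1 = (x_0 − 3)/11 = -1/5
  x_1 = -1/5;  a_1 = 2;  x_2 = (x_1 − 2)/11 = -1/5
  x_2 = -1/5;  a_2 = 2;  x_3 = (x_2 − 2)/11 = -1/5
  x_3 = -1/5;  a_3 = 2;  x_4 = (x_3 − 2)/11 = -1/5
  x_4 = -1/5;  a_4 = 2;  x_5 = (x_4 − 2)/11 = -1/5
  x_5 = -1/5;  a_5 = 2;  x_6 = (x_5 − 2)/11 = -1/5
Digits: (3, 2, 2, 2, 2, 2).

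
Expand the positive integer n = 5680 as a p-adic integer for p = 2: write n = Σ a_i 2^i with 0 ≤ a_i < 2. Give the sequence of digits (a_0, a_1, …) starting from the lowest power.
(a_0, a_1, …) = (0, 0, 0, 0, 1, 1, 0, 0, 0, 1, 1, 0, 1)

Repeated division by 2 gives the digits low-to-high: 5680 = 1·2^4 + 1·2^5 + 1·2^9 + 1·2^10 + 1·2^12. Digit sequence: (0, 0, 0, 0, 1, 1, 0, 0, 0, 1, 1, 0, 1).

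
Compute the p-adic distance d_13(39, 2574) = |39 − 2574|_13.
d_13(39, 2574) = 1/169

Step 1 — x − y = 39 − 2574 = -2535. Step 2 — v_13(-2535) = 2 (factor: -2535 = −(13^2 · 15); the sign does not affect v_p). Step 3 — |x − y|_13 = 13^{-2} = 1/169.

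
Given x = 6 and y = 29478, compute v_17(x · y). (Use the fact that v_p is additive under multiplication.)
v_17(176868) = 3

v_p(x) = 0 (factor: 6 = 17^0 · 6); v_p(y) = 3 (factor: 29478 = 17^3 · 6). Additivity: v_p(xy) = v_p(x) + v_p(y) = 0 + 3 = 3. (Direct check: xy = 176868 = 17^3 · (36).)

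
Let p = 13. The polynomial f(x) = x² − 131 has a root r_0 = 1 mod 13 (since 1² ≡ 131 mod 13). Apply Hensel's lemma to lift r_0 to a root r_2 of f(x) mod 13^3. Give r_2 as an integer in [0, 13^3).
r_2 = 1249 (mod 2197)

Hensel's recurrence: r_{i+1} = r_i − f(r_i)·(f′(r_i))^{-1} mod 13^{i+2}, with f′(x) = 2x. Iterate:
  r_0 = 1 (mod 13)
  r_1 = 66 (mod 169)
  r_2 = 1249 (mod 2197)
Final: r_2 = 1249, and one checks f(r_2) ≡ 0 mod 13^3.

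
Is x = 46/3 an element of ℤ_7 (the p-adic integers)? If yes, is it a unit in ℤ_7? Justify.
x ∈ ℤ_7^× (unit); v_7(x) = 0

ℤ_7 = {x ∈ ℚ_7 : v_7(x) ≥ 0} and ℤ_7^× = {x ∈ ℤ_7 : v_7(x) = 0}. Here v_7(46/3) = v_7(num) − v_7(den) = 0; compare against these criteria.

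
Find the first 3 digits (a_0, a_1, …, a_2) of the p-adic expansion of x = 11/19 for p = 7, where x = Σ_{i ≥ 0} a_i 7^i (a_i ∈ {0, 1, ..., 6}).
(a_0, …, a_2) = (5, 6, 2)

v_7(11/19) = 0 (numerator and denominator both coprime to 7), so x ∈ ℤ_7^×. Compute digits iteratively via a_i = x_i mod 7, x_{i+1} = (x_i − a_i)/7, with x_0 = x:
  x_0 = 11/19;  a_0 = 5;  x_1 = (x_0 − 5)/7 = -12/19
  x_1 = -12/19;  a_1 = 6;  x_2 = (x_1 − 6)/7 = -18/19
  x_2 = -18/19;  a_2 = 2;  x_3 = (x_2 − 2)/7 = -8/19
Digits: (5, 6, 2).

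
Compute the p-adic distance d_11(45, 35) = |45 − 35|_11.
d_11(45, 35) = 1

Step 1 — x − y = 45 − 35 = 10. Step 2 — v_11(10) = 0 (factor: 10 = (11^0 · 10); the sign does not affect v_p). Step 3 — |x − y|_11 = 11^{0} = 1.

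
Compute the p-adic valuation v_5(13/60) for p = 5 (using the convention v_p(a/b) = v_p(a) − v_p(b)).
v_5(13/60) = -1

Factor powers of 5 from the numerator and denominator of the reduced fraction: 13 = 5^0 · 13 and 60 = 5^1 · 12. Apply v_p(a/b) = v_p(a) − v_p(b): v_5(13/60) = 0 − 1 = -1.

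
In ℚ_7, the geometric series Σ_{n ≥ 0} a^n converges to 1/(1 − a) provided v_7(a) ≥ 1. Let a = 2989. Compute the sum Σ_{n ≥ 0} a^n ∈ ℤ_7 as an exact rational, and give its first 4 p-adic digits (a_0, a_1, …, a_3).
Σ a^n = 1/(1 − a) = -1/2988;  first 4 digits = (1, 0, 5, 1)

v_7(a) = 2 ≥ 1, so the series converges in ℤ_7 to 1/(1 − a) = 1/(1 − 2989) = -1/2988. Expand this rational in ℤ_7: compute digits iteratively via d_i = x_i mod 7, x_{i+1} = (x_i − d_i)/7. The first 4 digits are (1, 0, 5, 1).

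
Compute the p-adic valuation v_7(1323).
v_7(1323) = 2

v_7(n) is the largest exponent k such that 7^k divides n. Factor out: 1323 = 7^2 · 27. (Sign doesn't affect v_p.) So v_7(1323) = 2.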